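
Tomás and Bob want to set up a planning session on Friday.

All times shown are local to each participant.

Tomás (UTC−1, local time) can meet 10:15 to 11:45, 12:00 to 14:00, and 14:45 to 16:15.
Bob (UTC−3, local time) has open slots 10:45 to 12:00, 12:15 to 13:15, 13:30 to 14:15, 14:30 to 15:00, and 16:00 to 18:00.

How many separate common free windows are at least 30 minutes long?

3

Tomás → UTC: 11:15–12:45, 13:00–15:00, 15:45–17:15.
Bob → UTC: 13:45–15:00, 15:15–16:15, 16:30–17:15, 17:30–18:00, 19:00–21:00.
Tomás ∩ Bob: 13:45–15:00, 15:45–16:15, 16:30–17:15.
Windows ≥ 30 min: 13:45–15:00, 15:45–16:15, 16:30–17:15.
That's 3 windows.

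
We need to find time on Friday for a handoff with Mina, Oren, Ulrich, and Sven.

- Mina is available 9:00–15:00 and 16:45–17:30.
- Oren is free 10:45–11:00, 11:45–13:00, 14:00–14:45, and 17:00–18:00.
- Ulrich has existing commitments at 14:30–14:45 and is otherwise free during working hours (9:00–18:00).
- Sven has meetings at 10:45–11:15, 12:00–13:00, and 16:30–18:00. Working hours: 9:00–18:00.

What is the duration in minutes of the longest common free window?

Ulrich free within 09:00–18:00: 09:00–14:30, 14:45–18:00.
Sven free within 09:00–18:00: 09:00–10:45, 11:15–12:00, 13:00–16:30.
Mina ∩ Oren: 10:45–11:00, 11:45–13:00, 14:00–14:45, 17:00–17:30.
Mina ∩ Oren ∩ Ulrich: 10:45–11:00, 11:45–13:00, 14:00–14:30, 17:00–17:30.
Mina ∩ Oren ∩ Ulrich ∩ Sven: 11:45–12:00, 14:00–14:30.
Common window lengths: 15, 30 min; longest is 30.

30 minutes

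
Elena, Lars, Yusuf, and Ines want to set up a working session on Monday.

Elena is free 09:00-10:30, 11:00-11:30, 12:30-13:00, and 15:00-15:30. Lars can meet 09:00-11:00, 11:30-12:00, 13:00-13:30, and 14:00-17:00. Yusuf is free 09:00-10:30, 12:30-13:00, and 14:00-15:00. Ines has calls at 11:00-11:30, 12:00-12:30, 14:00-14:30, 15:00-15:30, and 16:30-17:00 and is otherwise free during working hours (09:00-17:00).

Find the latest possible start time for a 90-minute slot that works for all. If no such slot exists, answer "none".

09:00

Ines free within 09:00–17:00: 09:00–11:00, 11:30–12:00, 12:30–14:00, 14:30–15:00, 15:30–16:30.
Elena ∩ Lars: 09:00–10:30, 15:00–15:30.
Elena ∩ Lars ∩ Yusuf: 09:00–10:30.
Elena ∩ Lars ∩ Yusuf ∩ Ines: 09:00–10:30.
Windows ≥ 90 min: 09:00–10:30.
Latest start in the last window 09:00–10:30 is 10:30 − 90 min = 09:00.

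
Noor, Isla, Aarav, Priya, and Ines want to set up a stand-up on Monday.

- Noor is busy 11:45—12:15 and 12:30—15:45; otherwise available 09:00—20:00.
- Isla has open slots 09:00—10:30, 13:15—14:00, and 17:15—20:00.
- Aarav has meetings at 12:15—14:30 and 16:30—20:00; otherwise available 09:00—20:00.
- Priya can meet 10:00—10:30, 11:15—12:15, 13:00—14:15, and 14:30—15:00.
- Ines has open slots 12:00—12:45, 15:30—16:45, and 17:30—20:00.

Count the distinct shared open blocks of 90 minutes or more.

0

Noor free within 09:00–20:00: 09:00–11:45, 12:15–12:30, 15:45–20:00.
Aarav free within 09:00–20:00: 09:00–12:15, 14:30–16:30.
Noor ∩ Isla: 09:00–10:30, 17:15–20:00.
Noor ∩ Isla ∩ Aarav: 09:00–10:30.
Noor ∩ Isla ∩ Aarav ∩ Priya: 10:00–10:30.
Noor ∩ Isla ∩ Aarav ∩ Priya ∩ Ines: (none).
Windows ≥ 90 min: (none).
That's 0 windows.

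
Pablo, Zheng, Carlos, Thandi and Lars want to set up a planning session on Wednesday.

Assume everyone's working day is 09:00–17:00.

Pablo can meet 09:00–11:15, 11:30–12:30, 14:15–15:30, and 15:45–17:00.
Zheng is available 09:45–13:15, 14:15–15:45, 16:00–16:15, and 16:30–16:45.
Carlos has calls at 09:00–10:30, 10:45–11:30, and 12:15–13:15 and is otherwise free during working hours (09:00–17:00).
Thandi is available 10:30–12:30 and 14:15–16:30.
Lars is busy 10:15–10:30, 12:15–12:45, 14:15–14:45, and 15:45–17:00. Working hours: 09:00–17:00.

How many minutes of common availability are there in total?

105 minutes

Carlos free within 09:00–17:00: 10:30–10:45, 11:30–12:15, 13:15–17:00.
Lars free within 09:00–17:00: 09:00–10:15, 10:30–12:15, 12:45–14:15, 14:45–15:45.
Pablo ∩ Zheng: 09:45–11:15, 11:30–12:30, 14:15–15:30, 16:00–16:15, 16:30–16:45.
Pablo ∩ Zheng ∩ Carlos: 10:30–10:45, 11:30–12:15, 14:15–15:30, 16:00–16:15, 16:30–16:45.
Pablo ∩ Zheng ∩ Carlos ∩ Thandi: 10:30–10:45, 11:30–12:15, 14:15–15:30, 16:00–16:15.
Pablo ∩ Zheng ∩ Carlos ∩ Thandi ∩ Lars: 10:30–10:45, 11:30–12:15, 14:45–15:30.
Total common minutes: 15 + 45 + 45 = 105.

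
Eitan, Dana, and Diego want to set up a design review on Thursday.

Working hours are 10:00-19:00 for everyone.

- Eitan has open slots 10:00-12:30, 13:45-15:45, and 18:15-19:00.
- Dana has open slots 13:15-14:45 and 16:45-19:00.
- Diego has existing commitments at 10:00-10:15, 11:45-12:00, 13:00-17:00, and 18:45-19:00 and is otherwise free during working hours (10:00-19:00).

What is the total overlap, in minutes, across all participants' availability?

30 minutes

Diego free within 10:00–19:00: 10:15–11:45, 12:00–13:00, 17:00–18:45.
Eitan ∩ Dana: 13:45–14:45, 18:15–19:00.
Eitan ∩ Dana ∩ Diego: 18:15–18:45.
Total common minutes: 30.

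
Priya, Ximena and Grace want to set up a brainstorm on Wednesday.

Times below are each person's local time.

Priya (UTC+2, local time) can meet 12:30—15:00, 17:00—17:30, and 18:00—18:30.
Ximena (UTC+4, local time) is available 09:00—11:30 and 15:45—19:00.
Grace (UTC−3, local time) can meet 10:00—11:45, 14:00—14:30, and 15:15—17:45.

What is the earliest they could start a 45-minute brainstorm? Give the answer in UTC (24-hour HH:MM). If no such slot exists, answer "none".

Priya → UTC: 10:30–13:00, 15:00–15:30, 16:00–16:30.
Ximena → UTC: 05:00–07:30, 11:45–15:00.
Grace → UTC: 13:00–14:45, 17:00–17:30, 18:15–20:45.
Priya ∩ Ximena: 11:45–13:00.
Priya ∩ Ximena ∩ Grace: (none).
Windows ≥ 45 min: (none).

none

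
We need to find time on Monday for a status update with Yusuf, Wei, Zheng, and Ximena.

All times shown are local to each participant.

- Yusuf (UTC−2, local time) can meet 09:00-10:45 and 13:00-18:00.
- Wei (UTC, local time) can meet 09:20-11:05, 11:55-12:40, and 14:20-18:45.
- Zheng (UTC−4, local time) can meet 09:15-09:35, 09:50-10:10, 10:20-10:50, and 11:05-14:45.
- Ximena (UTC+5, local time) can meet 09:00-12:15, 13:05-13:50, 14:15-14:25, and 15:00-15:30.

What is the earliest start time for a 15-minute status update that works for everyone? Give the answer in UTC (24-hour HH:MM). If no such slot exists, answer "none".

Yusuf → UTC: 11:00–12:45, 15:00–20:00.
Wei → UTC: 09:20–11:05, 11:55–12:40, 14:20–18:45.
Zheng → UTC: 13:15–13:35, 13:50–14:10, 14:20–14:50, 15:05–18:45.
Ximena → UTC: 04:00–07:15, 08:05–08:50, 09:15–09:25, 10:00–10:30.
Yusuf ∩ Wei: 11:00–11:05, 11:55–12:40, 15:00–18:45.
Yusuf ∩ Wei ∩ Zheng: 15:05–18:45.
Yusuf ∩ Wei ∩ Zheng ∩ Ximena: (none).
Windows ≥ 15 min: (none).

none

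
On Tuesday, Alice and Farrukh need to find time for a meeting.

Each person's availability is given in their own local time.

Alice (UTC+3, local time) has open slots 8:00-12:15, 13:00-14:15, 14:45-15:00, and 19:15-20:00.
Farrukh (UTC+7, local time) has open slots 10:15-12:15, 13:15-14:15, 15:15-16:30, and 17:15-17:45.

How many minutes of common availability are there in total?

165 minutes

Alice → UTC: 05:00–09:15, 10:00–11:15, 11:45–12:00, 16:15–17:00.
Farrukh → UTC: 03:15–05:15, 06:15–07:15, 08:15–09:30, 10:15–10:45.
Alice ∩ Farrukh: 05:00–05:15, 06:15–07:15, 08:15–09:15, 10:15–10:45.
Total common minutes: 15 + 60 + 60 + 30 = 165.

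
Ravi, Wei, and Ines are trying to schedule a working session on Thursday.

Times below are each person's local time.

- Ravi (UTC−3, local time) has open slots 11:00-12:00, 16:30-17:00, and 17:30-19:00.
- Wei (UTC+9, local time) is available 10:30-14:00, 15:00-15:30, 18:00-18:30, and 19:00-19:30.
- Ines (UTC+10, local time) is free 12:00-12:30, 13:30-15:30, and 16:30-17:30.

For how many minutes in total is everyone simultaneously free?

Ravi → UTC: 14:00–15:00, 19:30–20:00, 20:30–22:00.
Wei → UTC: 01:30–05:00, 06:00–06:30, 09:00–09:30, 10:00–10:30.
Ines → UTC: 02:00–02:30, 03:30–05:30, 06:30–07:30.
Ravi ∩ Wei: (none).
Ravi ∩ Wei ∩ Ines: (none).
Total common minutes: 0.

0 minutes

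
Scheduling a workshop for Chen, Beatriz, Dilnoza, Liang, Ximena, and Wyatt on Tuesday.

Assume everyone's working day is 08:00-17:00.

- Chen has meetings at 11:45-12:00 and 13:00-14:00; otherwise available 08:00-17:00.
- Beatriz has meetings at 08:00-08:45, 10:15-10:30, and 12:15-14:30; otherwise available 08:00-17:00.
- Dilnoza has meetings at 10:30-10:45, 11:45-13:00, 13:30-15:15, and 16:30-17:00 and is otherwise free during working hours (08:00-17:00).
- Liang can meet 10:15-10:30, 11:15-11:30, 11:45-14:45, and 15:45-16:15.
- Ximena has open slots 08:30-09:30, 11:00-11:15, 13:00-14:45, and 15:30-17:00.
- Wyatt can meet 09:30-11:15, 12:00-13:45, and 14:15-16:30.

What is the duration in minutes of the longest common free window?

Chen free within 08:00–17:00: 08:00–11:45, 12:00–13:00, 14:00–17:00.
Beatriz free within 08:00–17:00: 08:45–10:15, 10:30–12:15, 14:30–17:00.
Dilnoza free within 08:00–17:00: 08:00–10:30, 10:45–11:45, 13:00–13:30, 15:15–16:30.
Chen ∩ Beatriz: 08:45–10:15, 10:30–11:45, 12:00–12:15, 14:30–17:00.
Chen ∩ Beatriz ∩ Dilnoza: 08:45–10:15, 10:45–11:45, 15:15–16:30.
Chen ∩ Beatriz ∩ Dilnoza ∩ Liang: 11:15–11:30, 15:45–16:15.
Chen ∩ Beatriz ∩ Dilnoza ∩ Liang ∩ Ximena: 15:45–16:15.
Chen ∩ Beatriz ∩ Dilnoza ∩ Liang ∩ Ximena ∩ Wyatt: 15:45–16:15.
Single common window of 30 minutes.

30 minutes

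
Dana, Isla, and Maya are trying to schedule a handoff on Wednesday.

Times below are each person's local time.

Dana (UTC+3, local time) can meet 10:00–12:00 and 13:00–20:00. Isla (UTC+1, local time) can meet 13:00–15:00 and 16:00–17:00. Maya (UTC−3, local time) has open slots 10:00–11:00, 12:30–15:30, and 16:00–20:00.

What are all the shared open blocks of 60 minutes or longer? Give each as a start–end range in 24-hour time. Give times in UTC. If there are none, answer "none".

Dana → UTC: 07:00–09:00, 10:00–17:00.
Isla → UTC: 12:00–14:00, 15:00–16:00.
Maya → UTC: 13:00–14:00, 15:30–18:30, 19:00–23:00.
Dana ∩ Isla: 12:00–14:00, 15:00–16:00.
Dana ∩ Isla ∩ Maya: 13:00–14:00, 15:30–16:00.
Windows ≥ 60 min: 13:00–14:00.

13:00–14:00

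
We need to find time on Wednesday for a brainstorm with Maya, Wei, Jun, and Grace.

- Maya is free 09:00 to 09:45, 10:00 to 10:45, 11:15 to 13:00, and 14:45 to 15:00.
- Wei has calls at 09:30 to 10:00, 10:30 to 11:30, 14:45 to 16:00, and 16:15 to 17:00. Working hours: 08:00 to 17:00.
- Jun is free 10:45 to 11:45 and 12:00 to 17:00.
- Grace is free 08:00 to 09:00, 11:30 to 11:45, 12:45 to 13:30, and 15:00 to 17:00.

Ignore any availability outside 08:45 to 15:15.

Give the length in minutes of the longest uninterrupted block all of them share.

15 minutes

Wei free within 08:00–17:00: 08:00–09:30, 10:00–10:30, 11:30–14:45, 16:00–16:15.
Maya ∩ Wei: 09:00–09:30, 10:00–10:30, 11:30–13:00.
Maya ∩ Wei ∩ Jun: 11:30–11:45, 12:00–13:00.
Maya ∩ Wei ∩ Jun ∩ Grace: 11:30–11:45, 12:45–13:00.
Restricted to 08:45–15:15: 11:30–11:45, 12:45–13:00.
Common window lengths: 15, 15 min; longest is 15.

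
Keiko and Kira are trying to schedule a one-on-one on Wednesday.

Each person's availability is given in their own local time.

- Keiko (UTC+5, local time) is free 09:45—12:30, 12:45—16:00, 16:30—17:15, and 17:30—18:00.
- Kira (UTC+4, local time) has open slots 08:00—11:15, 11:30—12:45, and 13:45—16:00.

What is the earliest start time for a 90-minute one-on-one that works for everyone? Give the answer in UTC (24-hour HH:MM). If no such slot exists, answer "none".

04:45

Keiko → UTC: 04:45–07:30, 07:45–11:00, 11:30–12:15, 12:30–13:00.
Kira → UTC: 04:00–07:15, 07:30–08:45, 09:45–12:00.
Keiko ∩ Kira: 04:45–07:15, 07:45–08:45, 09:45–11:00, 11:30–12:00.
Windows ≥ 90 min: 04:45–07:15.
Earliest such window starts at 04:45.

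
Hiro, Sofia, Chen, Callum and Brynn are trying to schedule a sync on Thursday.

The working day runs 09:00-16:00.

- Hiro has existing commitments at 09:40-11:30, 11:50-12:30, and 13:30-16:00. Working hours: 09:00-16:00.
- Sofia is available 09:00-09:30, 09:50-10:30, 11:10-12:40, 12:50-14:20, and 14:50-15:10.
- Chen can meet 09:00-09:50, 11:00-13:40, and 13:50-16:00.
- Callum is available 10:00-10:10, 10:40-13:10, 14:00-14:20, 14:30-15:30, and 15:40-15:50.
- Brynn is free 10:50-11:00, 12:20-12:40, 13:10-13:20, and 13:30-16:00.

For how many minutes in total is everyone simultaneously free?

Hiro free within 09:00–16:00: 09:00–09:40, 11:30–11:50, 12:30–13:30.
Hiro ∩ Sofia: 09:00–09:30, 11:30–11:50, 12:30–12:40, 12:50–13:30.
Hiro ∩ Sofia ∩ Chen: 09:00–09:30, 11:30–11:50, 12:30–12:40, 12:50–13:30.
Hiro ∩ Sofia ∩ Chen ∩ Callum: 11:30–11:50, 12:30–12:40, 12:50–13:10.
Hiro ∩ Sofia ∩ Chen ∩ Callum ∩ Brynn: 12:30–12:40.
Total common minutes: 10.

10 minutes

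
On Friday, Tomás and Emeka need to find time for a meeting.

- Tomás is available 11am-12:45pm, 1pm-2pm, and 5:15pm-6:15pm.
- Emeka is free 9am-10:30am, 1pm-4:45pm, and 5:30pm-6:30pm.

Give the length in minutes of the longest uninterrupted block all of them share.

Tomás ∩ Emeka: 13:00–14:00, 17:30–18:15.
Common window lengths: 60, 45 min; longest is 60.

60 minutes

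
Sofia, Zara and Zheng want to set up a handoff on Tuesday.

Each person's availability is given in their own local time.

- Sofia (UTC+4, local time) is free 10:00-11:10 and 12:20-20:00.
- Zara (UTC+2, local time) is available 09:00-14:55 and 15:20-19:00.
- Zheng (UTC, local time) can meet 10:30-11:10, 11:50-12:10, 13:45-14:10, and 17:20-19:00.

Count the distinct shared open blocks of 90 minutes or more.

0

Sofia → UTC: 06:00–07:10, 08:20–16:00.
Zara → UTC: 07:00–12:55, 13:20–17:00.
Zheng → UTC: 10:30–11:10, 11:50–12:10, 13:45–14:10, 17:20–19:00.
Sofia ∩ Zara: 07:00–07:10, 08:20–12:55, 13:20–16:00.
Sofia ∩ Zara ∩ Zheng: 10:30–11:10, 11:50–12:10, 13:45–14:10.
Windows ≥ 90 min: (none).
That's 0 windows.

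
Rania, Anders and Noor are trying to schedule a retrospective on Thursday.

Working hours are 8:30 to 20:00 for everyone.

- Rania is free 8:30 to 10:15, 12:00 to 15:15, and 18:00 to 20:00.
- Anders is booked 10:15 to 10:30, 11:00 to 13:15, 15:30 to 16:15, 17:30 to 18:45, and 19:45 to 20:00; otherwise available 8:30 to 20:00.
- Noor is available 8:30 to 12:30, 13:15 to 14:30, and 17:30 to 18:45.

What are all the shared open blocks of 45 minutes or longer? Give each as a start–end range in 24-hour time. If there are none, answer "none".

Anders free within 08:30–20:00: 08:30–10:15, 10:30–11:00, 13:15–15:30, 16:15–17:30, 18:45–19:45.
Rania ∩ Anders: 08:30–10:15, 13:15–15:15, 18:45–19:45.
Rania ∩ Anders ∩ Noor: 08:30–10:15, 13:15–14:30.
Windows ≥ 45 min: 08:30–10:15, 13:15–14:30.

08:30–10:15, 13:15–14:30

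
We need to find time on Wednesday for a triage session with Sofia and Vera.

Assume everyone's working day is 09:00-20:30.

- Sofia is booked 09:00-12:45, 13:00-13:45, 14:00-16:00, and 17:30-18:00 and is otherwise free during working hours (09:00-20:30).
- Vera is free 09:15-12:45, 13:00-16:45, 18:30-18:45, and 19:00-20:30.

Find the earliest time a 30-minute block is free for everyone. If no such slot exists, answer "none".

Sofia free within 09:00–20:30: 12:45–13:00, 13:45–14:00, 16:00–17:30, 18:00–20:30.
Sofia ∩ Vera: 13:45–14:00, 16:00–16:45, 18:30–18:45, 19:00–20:30.
Windows ≥ 30 min: 16:00–16:45, 19:00–20:30.
Earliest such window starts at 16:00.

16:00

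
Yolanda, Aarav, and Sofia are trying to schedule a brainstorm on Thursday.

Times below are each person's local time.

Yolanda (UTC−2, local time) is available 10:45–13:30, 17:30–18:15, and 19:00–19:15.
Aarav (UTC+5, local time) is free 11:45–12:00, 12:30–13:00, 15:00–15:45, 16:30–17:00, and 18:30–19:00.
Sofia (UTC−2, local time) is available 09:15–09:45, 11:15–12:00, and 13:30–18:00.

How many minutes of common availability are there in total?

30 minutes

Yolanda → UTC: 12:45–15:30, 19:30–20:15, 21:00–21:15.
Aarav → UTC: 06:45–07:00, 07:30–08:00, 10:00–10:45, 11:30–12:00, 13:30–14:00.
Sofia → UTC: 11:15–11:45, 13:15–14:00, 15:30–20:00.
Yolanda ∩ Aarav: 13:30–14:00.
Yolanda ∩ Aarav ∩ Sofia: 13:30–14:00.
Total common minutes: 30.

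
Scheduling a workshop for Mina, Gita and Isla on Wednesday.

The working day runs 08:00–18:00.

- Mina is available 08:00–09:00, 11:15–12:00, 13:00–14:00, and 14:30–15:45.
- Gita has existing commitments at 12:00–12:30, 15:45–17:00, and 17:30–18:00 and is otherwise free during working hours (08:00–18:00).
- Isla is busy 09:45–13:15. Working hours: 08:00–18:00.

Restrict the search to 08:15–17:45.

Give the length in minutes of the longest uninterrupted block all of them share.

75 minutes

Gita free within 08:00–18:00: 08:00–12:00, 12:30–15:45, 17:00–17:30.
Isla free within 08:00–18:00: 08:00–09:45, 13:15–18:00.
Mina ∩ Gita: 08:00–09:00, 11:15–12:00, 13:00–14:00, 14:30–15:45.
Mina ∩ Gita ∩ Isla: 08:00–09:00, 13:15–14:00, 14:30–15:45.
Restricted to 08:15–17:45: 08:15–09:00, 13:15–14:00, 14:30–15:45.
Common window lengths: 45, 45, 75 min; longest is 75.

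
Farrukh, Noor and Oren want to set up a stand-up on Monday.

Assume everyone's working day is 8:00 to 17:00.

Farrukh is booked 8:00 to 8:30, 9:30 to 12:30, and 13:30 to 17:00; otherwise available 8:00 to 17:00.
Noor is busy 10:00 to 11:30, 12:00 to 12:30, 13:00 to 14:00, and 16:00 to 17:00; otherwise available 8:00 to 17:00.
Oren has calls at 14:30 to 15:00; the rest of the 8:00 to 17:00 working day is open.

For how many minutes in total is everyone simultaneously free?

90 minutes

Farrukh free within 08:00–17:00: 08:30–09:30, 12:30–13:30.
Noor free within 08:00–17:00: 08:00–10:00, 11:30–12:00, 12:30–13:00, 14:00–16:00.
Oren free within 08:00–17:00: 08:00–14:30, 15:00–17:00.
Farrukh ∩ Noor: 08:30–09:30, 12:30–13:00.
Farrukh ∩ Noor ∩ Oren: 08:30–09:30, 12:30–13:00.
Total common minutes: 60 + 30 = 90.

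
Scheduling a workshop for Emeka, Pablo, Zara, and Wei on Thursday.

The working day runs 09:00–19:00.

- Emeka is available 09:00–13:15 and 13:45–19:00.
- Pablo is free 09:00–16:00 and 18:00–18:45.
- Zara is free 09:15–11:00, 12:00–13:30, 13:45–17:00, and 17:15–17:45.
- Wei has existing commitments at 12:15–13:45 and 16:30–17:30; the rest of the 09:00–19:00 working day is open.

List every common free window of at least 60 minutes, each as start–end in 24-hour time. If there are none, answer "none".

09:15–11:00, 13:45–16:00

Wei free within 09:00–19:00: 09:00–12:15, 13:45–16:30, 17:30–19:00.
Emeka ∩ Pablo: 09:00–13:15, 13:45–16:00, 18:00–18:45.
Emeka ∩ Pablo ∩ Zara: 09:15–11:00, 12:00–13:15, 13:45–16:00.
Emeka ∩ Pablo ∩ Zara ∩ Wei: 09:15–11:00, 12:00–12:15, 13:45–16:00.
Windows ≥ 60 min: 09:15–11:00, 13:45–16:00.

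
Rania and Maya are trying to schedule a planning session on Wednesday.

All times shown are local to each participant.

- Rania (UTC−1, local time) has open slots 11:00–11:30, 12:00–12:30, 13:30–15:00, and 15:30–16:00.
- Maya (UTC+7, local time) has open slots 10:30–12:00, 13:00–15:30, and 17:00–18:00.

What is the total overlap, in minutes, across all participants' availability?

Rania → UTC: 12:00–12:30, 13:00–13:30, 14:30–16:00, 16:30–17:00.
Maya → UTC: 03:30–05:00, 06:00–08:30, 10:00–11:00.
Rania ∩ Maya: (none).
Total common minutes: 0.

0 minutes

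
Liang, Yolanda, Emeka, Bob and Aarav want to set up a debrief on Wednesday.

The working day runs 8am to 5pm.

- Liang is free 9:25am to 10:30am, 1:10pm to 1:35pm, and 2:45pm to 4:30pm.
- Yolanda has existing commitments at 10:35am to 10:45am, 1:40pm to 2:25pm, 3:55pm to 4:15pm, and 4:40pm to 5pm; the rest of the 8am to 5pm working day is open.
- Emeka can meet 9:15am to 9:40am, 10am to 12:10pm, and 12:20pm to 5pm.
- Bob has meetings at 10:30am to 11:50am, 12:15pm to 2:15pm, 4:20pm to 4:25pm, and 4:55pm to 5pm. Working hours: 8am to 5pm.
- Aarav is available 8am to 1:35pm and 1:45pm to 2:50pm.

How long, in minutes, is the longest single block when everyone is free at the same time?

Yolanda free within 08:00–17:00: 08:00–10:35, 10:45–13:40, 14:25–15:55, 16:15–16:40.
Bob free within 08:00–17:00: 08:00–10:30, 11:50–12:15, 14:15–16:20, 16:25–16:55.
Liang ∩ Yolanda: 09:25–10:30, 13:10–13:35, 14:45–15:55, 16:15–16:30.
Liang ∩ Yolanda ∩ Emeka: 09:25–09:40, 10:00–10:30, 13:10–13:35, 14:45–15:55, 16:15–16:30.
Liang ∩ Yolanda ∩ Emeka ∩ Bob: 09:25–09:40, 10:00–10:30, 14:45–15:55, 16:15–16:20, 16:25–16:30.
Liang ∩ Yolanda ∩ Emeka ∩ Bob ∩ Aarav: 09:25–09:40, 10:00–10:30, 14:45–14:50.
Common window lengths: 15, 30, 5 min; longest is 30.

30 minutes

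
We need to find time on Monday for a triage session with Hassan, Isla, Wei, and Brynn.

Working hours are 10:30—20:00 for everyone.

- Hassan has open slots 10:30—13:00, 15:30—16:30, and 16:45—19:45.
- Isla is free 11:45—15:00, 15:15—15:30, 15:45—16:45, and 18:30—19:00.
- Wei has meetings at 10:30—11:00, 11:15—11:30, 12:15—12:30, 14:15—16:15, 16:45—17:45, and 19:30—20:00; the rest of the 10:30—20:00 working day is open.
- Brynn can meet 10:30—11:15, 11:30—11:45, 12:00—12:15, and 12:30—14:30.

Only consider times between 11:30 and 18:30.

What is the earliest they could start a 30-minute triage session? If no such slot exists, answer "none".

12:30

Wei free within 10:30–20:00: 11:00–11:15, 11:30–12:15, 12:30–14:15, 16:15–16:45, 17:45–19:30.
Hassan ∩ Isla: 11:45–13:00, 15:45–16:30, 18:30–19:00.
Hassan ∩ Isla ∩ Wei: 11:45–12:15, 12:30–13:00, 16:15–16:30, 18:30–19:00.
Hassan ∩ Isla ∩ Wei ∩ Brynn: 12:00–12:15, 12:30–13:00.
Restricted to 11:30–18:30: 12:00–12:15, 12:30–13:00.
Windows ≥ 30 min: 12:30–13:00.
Earliest such window starts at 12:30.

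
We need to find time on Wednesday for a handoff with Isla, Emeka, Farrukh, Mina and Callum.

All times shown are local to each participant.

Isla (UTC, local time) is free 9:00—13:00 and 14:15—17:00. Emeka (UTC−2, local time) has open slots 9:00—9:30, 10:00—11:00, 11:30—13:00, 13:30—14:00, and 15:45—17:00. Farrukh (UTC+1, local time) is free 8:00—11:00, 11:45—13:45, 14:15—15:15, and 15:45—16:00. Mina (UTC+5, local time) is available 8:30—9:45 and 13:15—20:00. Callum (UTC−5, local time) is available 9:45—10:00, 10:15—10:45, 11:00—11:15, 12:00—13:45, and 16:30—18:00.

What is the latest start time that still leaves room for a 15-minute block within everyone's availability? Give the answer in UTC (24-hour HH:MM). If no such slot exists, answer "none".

14:45

Isla → UTC: 09:00–13:00, 14:15–17:00.
Emeka → UTC: 11:00–11:30, 12:00–13:00, 13:30–15:00, 15:30–16:00, 17:45–19:00.
Farrukh → UTC: 07:00–10:00, 10:45–12:45, 13:15–14:15, 14:45–15:00.
Mina → UTC: 03:30–04:45, 08:15–15:00.
Callum → UTC: 14:45–15:00, 15:15–15:45, 16:00–16:15, 17:00–18:45, 21:30–23:00.
Isla ∩ Emeka: 11:00–11:30, 12:00–13:00, 14:15–15:00, 15:30–16:00.
Isla ∩ Emeka ∩ Farrukh: 11:00–11:30, 12:00–12:45, 14:45–15:00.
Isla ∩ Emeka ∩ Farrukh ∩ Mina: 11:00–11:30, 12:00–12:45, 14:45–15:00.
Isla ∩ Emeka ∩ Farrukh ∩ Mina ∩ Callum: 14:45–15:00.
Windows ≥ 15 min: 14:45–15:00.
Latest start in the last window 14:45–15:00 is 15:00 − 15 min = 14:45.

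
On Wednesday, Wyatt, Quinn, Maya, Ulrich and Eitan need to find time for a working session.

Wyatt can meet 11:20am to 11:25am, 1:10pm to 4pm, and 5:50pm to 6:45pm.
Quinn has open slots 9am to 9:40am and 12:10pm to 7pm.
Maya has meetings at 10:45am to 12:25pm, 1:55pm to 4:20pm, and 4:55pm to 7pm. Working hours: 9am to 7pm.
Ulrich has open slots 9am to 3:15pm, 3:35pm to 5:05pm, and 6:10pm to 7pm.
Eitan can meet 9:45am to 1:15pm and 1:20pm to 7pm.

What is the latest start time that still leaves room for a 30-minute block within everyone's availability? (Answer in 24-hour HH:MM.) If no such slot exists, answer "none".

13:25

Maya free within 09:00–19:00: 09:00–10:45, 12:25–13:55, 16:20–16:55.
Wyatt ∩ Quinn: 13:10–16:00, 17:50–18:45.
Wyatt ∩ Quinn ∩ Maya: 13:10–13:55.
Wyatt ∩ Quinn ∩ Maya ∩ Ulrich: 13:10–13:55.
Wyatt ∩ Quinn ∩ Maya ∩ Ulrich ∩ Eitan: 13:10–13:15, 13:20–13:55.
Windows ≥ 30 min: 13:20–13:55.
Latest start in the last window 13:20–13:55 is 13:55 − 30 min = 13:25.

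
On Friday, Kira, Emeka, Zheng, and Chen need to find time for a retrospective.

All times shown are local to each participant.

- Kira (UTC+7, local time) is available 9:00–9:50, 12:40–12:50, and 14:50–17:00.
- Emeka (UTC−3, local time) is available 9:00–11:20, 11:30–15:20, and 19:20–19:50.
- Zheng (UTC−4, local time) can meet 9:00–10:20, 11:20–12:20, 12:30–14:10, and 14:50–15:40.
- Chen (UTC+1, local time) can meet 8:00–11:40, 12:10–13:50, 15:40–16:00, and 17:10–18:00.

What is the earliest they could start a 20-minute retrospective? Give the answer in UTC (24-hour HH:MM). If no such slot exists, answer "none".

none

Kira → UTC: 02:00–02:50, 05:40–05:50, 07:50–10:00.
Emeka → UTC: 12:00–14:20, 14:30–18:20, 22:20–22:50.
Zheng → UTC: 13:00–14:20, 15:20–16:20, 16:30–18:10, 18:50–19:40.
Chen → UTC: 07:00–10:40, 11:10–12:50, 14:40–15:00, 16:10–17:00.
Kira ∩ Emeka: (none).
Kira ∩ Emeka ∩ Zheng: (none).
Kira ∩ Emeka ∩ Zheng ∩ Chen: (none).
Windows ≥ 20 min: (none).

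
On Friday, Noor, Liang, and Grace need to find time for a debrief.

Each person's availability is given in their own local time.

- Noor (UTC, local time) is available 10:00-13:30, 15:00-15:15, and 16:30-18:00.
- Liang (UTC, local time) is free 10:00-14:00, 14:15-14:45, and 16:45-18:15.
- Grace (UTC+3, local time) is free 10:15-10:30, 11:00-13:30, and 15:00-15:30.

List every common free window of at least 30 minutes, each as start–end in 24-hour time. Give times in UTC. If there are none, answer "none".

10:00–10:30, 12:00–12:30

Noor → UTC: 10:00–13:30, 15:00–15:15, 16:30–18:00.
Liang → UTC: 10:00–14:00, 14:15–14:45, 16:45–18:15.
Grace → UTC: 07:15–07:30, 08:00–10:30, 12:00–12:30.
Noor ∩ Liang: 10:00–13:30, 16:45–18:00.
Noor ∩ Liang ∩ Grace: 10:00–10:30, 12:00–12:30.
Windows ≥ 30 min: 10:00–10:30, 12:00–12:30.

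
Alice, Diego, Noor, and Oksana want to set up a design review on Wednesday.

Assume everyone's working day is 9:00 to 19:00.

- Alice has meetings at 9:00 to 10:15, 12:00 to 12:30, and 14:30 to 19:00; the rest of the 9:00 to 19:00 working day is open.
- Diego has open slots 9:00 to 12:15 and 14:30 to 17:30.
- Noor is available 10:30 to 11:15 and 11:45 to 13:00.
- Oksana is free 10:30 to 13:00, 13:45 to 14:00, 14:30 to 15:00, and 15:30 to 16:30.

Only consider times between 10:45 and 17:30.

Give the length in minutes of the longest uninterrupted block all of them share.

Alice free within 09:00–19:00: 10:15–12:00, 12:30–14:30.
Alice ∩ Diego: 10:15–12:00.
Alice ∩ Diego ∩ Noor: 10:30–11:15, 11:45–12:00.
Alice ∩ Diego ∩ Noor ∩ Oksana: 10:30–11:15, 11:45–12:00.
Restricted to 10:45–17:30: 10:45–11:15, 11:45–12:00.
Common window lengths: 30, 15 min; longest is 30.

30 minutes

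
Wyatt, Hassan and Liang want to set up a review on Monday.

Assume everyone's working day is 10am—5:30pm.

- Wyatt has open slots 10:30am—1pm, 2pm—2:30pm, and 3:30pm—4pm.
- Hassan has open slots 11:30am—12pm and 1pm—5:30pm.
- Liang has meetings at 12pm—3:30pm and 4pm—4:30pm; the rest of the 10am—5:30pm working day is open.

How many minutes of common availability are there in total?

60 minutes

Liang free within 10:00–17:30: 10:00–12:00, 15:30–16:00, 16:30–17:30.
Wyatt ∩ Hassan: 11:30–12:00, 14:00–14:30, 15:30–16:00.
Wyatt ∩ Hassan ∩ Liang: 11:30–12:00, 15:30–16:00.
Total common minutes: 30 + 30 = 60.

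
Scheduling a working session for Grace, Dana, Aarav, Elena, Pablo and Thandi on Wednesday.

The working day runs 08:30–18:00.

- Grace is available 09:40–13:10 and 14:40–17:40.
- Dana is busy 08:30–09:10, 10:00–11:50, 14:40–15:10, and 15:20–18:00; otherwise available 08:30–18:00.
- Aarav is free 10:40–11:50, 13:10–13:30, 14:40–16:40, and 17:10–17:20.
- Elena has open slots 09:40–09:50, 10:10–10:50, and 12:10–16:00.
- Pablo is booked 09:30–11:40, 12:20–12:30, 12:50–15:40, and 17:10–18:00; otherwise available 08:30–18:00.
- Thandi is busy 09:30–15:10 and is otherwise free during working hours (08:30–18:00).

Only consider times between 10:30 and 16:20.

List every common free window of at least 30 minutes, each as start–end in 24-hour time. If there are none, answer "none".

Dana free within 08:30–18:00: 09:10–10:00, 11:50–14:40, 15:10–15:20.
Pablo free within 08:30–18:00: 08:30–09:30, 11:40–12:20, 12:30–12:50, 15:40–17:10.
Thandi free within 08:30–18:00: 08:30–09:30, 15:10–18:00.
Grace ∩ Dana: 09:40–10:00, 11:50–13:10, 15:10–15:20.
Grace ∩ Dana ∩ Aarav: 15:10–15:20.
Grace ∩ Dana ∩ Aarav ∩ Elena: 15:10–15:20.
Grace ∩ Dana ∩ Aarav ∩ Elena ∩ Pablo: (none).
Grace ∩ Dana ∩ Aarav ∩ Elena ∩ Pablo ∩ Thandi: (none).
Restricted to 10:30–16:20: (none).
Windows ≥ 30 min: (none).

none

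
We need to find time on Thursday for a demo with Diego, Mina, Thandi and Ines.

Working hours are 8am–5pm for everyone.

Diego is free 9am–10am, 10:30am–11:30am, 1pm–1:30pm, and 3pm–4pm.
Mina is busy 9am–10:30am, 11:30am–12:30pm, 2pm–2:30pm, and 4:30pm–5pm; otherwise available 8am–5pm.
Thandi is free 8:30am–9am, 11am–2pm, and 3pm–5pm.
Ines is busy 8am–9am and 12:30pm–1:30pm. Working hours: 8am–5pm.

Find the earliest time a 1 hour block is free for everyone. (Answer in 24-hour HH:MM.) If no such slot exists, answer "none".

15:00

Mina free within 08:00–17:00: 08:00–09:00, 10:30–11:30, 12:30–14:00, 14:30–16:30.
Ines free within 08:00–17:00: 09:00–12:30, 13:30–17:00.
Diego ∩ Mina: 10:30–11:30, 13:00–13:30, 15:00–16:00.
Diego ∩ Mina ∩ Thandi: 11:00–11:30, 13:00–13:30, 15:00–16:00.
Diego ∩ Mina ∩ Thandi ∩ Ines: 11:00–11:30, 15:00–16:00.
Windows ≥ 60 min: 15:00–16:00.
Earliest such window starts at 15:00.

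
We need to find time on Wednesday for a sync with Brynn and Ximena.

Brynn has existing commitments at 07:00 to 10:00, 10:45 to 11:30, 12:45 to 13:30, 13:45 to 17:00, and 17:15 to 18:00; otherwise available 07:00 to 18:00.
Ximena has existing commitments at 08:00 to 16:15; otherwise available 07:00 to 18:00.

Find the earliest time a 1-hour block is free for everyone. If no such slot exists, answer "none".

none

Brynn free within 07:00–18:00: 10:00–10:45, 11:30–12:45, 13:30–13:45, 17:00–17:15.
Ximena free within 07:00–18:00: 07:00–08:00, 16:15–18:00.
Brynn ∩ Ximena: 17:00–17:15.
Windows ≥ 60 min: (none).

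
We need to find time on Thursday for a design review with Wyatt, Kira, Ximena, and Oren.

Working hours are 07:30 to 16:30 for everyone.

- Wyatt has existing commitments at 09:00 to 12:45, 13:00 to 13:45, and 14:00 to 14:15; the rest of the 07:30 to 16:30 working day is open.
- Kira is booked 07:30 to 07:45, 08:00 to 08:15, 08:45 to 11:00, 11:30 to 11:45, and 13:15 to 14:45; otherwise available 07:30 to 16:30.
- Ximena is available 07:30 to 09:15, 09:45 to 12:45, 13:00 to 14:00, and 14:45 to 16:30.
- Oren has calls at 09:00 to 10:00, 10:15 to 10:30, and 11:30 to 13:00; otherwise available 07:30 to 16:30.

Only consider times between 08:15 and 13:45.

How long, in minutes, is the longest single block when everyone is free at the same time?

30 minutes

Wyatt free within 07:30–16:30: 07:30–09:00, 12:45–13:00, 13:45–14:00, 14:15–16:30.
Kira free within 07:30–16:30: 07:45–08:00, 08:15–08:45, 11:00–11:30, 11:45–13:15, 14:45–16:30.
Oren free within 07:30–16:30: 07:30–09:00, 10:00–10:15, 10:30–11:30, 13:00–16:30.
Wyatt ∩ Kira: 07:45–08:00, 08:15–08:45, 12:45–13:00, 14:45–16:30.
Wyatt ∩ Kira ∩ Ximena: 07:45–08:00, 08:15–08:45, 14:45–16:30.
Wyatt ∩ Kira ∩ Ximena ∩ Oren: 07:45–08:00, 08:15–08:45, 14:45–16:30.
Restricted to 08:15–13:45: 08:15–08:45.
Single common window of 30 minutes.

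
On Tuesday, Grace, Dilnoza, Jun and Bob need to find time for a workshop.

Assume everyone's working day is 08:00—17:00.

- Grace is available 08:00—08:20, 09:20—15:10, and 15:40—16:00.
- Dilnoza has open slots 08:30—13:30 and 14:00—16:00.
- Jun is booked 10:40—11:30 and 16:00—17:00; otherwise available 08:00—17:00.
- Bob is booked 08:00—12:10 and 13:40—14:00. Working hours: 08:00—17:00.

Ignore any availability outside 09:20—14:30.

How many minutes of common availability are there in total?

110 minutes

Jun free within 08:00–17:00: 08:00–10:40, 11:30–16:00.
Bob free within 08:00–17:00: 12:10–13:40, 14:00–17:00.
Grace ∩ Dilnoza: 09:20–13:30, 14:00–15:10, 15:40–16:00.
Grace ∩ Dilnoza ∩ Jun: 09:20–10:40, 11:30–13:30, 14:00–15:10, 15:40–16:00.
Grace ∩ Dilnoza ∩ Jun ∩ Bob: 12:10–13:30, 14:00–15:10, 15:40–16:00.
Restricted to 09:20–14:30: 12:10–13:30, 14:00–14:30.
Total common minutes: 80 + 30 = 110.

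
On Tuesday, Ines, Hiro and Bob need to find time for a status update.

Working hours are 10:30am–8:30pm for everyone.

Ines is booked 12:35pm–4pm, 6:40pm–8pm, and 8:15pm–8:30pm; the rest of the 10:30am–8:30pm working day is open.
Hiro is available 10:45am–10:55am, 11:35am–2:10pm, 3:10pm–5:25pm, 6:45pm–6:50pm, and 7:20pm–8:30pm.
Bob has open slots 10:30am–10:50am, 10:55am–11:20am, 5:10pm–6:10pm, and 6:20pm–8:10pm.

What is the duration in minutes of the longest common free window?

Ines free within 10:30–20:30: 10:30–12:35, 16:00–18:40, 20:00–20:15.
Ines ∩ Hiro: 10:45–10:55, 11:35–12:35, 16:00–17:25, 20:00–20:15.
Ines ∩ Hiro ∩ Bob: 10:45–10:50, 17:10–17:25, 20:00–20:10.
Common window lengths: 5, 15, 10 min; longest is 15.

15 minutes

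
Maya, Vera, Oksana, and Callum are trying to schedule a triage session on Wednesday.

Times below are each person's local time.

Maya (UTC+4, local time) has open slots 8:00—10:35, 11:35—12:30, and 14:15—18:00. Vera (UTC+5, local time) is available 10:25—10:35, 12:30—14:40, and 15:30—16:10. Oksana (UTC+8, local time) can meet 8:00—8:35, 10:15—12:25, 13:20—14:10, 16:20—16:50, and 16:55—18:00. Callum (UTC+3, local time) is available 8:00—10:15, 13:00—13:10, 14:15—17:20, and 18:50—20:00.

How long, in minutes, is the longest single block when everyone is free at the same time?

Maya → UTC: 04:00–06:35, 07:35–08:30, 10:15–14:00.
Vera → UTC: 05:25–05:35, 07:30–09:40, 10:30–11:10.
Oksana → UTC: 00:00–00:35, 02:15–04:25, 05:20–06:10, 08:20–08:50, 08:55–10:00.
Callum → UTC: 05:00–07:15, 10:00–10:10, 11:15–14:20, 15:50–17:00.
Maya ∩ Vera: 05:25–05:35, 07:35–08:30, 10:30–11:10.
Maya ∩ Vera ∩ Oksana: 05:25–05:35, 08:20–08:30.
Maya ∩ Vera ∩ Oksana ∩ Callum: 05:25–05:35.
Single common window of 10 minutes.

10 minutes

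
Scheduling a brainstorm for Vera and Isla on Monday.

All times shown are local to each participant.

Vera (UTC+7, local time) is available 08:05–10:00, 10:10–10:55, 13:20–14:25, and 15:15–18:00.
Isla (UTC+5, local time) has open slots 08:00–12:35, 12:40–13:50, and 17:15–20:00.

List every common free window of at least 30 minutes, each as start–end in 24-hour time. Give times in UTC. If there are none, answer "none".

03:10–03:55, 06:20–07:25, 08:15–08:50

Vera → UTC: 01:05–03:00, 03:10–03:55, 06:20–07:25, 08:15–11:00.
Isla → UTC: 03:00–07:35, 07:40–08:50, 12:15–15:00.
Vera ∩ Isla: 03:10–03:55, 06:20–07:25, 08:15–08:50.
Windows ≥ 30 min: 03:10–03:55, 06:20–07:25, 08:15–08:50.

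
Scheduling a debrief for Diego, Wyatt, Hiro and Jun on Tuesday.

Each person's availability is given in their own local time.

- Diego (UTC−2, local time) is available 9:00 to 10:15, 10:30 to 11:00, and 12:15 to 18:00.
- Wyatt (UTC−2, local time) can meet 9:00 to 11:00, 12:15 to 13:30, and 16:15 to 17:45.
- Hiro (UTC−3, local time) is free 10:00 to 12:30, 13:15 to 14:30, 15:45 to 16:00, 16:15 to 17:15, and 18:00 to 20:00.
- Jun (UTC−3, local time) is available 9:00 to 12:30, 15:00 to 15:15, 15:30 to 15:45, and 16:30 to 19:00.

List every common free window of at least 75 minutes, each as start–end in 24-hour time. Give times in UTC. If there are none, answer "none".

14:15–15:30

Diego → UTC: 11:00–12:15, 12:30–13:00, 14:15–20:00.
Wyatt → UTC: 11:00–13:00, 14:15–15:30, 18:15–19:45.
Hiro → UTC: 13:00–15:30, 16:15–17:30, 18:45–19:00, 19:15–20:15, 21:00–23:00.
Jun → UTC: 12:00–15:30, 18:00–18:15, 18:30–18:45, 19:30–22:00.
Diego ∩ Wyatt: 11:00–12:15, 12:30–13:00, 14:15–15:30, 18:15–19:45.
Diego ∩ Wyatt ∩ Hiro: 14:15–15:30, 18:45–19:00, 19:15–19:45.
Diego ∩ Wyatt ∩ Hiro ∩ Jun: 14:15–15:30, 19:30–19:45.
Windows ≥ 75 min: 14:15–15:30.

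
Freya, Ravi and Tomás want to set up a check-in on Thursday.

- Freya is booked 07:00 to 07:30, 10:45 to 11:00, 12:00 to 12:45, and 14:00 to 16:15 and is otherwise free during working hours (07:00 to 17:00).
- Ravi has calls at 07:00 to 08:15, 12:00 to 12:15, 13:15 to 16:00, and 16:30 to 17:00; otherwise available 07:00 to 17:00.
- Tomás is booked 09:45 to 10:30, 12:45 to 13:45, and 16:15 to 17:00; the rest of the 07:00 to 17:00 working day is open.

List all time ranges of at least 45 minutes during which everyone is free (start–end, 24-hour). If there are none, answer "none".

08:15–09:45, 11:00–12:00

Freya free within 07:00–17:00: 07:30–10:45, 11:00–12:00, 12:45–14:00, 16:15–17:00.
Ravi free within 07:00–17:00: 08:15–12:00, 12:15–13:15, 16:00–16:30.
Tomás free within 07:00–17:00: 07:00–09:45, 10:30–12:45, 13:45–16:15.
Freya ∩ Ravi: 08:15–10:45, 11:00–12:00, 12:45–13:15, 16:15–16:30.
Freya ∩ Ravi ∩ Tomás: 08:15–09:45, 10:30–10:45, 11:00–12:00.
Windows ≥ 45 min: 08:15–09:45, 11:00–12:00.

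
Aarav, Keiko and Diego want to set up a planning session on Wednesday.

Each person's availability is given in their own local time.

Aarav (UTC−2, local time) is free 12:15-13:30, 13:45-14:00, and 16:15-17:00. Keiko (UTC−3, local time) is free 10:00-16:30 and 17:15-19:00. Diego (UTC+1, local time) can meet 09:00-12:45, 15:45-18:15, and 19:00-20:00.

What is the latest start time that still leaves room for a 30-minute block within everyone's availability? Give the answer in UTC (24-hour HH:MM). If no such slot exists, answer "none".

Aarav → UTC: 14:15–15:30, 15:45–16:00, 18:15–19:00.
Keiko → UTC: 13:00–19:30, 20:15–22:00.
Diego → UTC: 08:00–11:45, 14:45–17:15, 18:00–19:00.
Aarav ∩ Keiko: 14:15–15:30, 15:45–16:00, 18:15–19:00.
Aarav ∩ Keiko ∩ Diego: 14:45–15:30, 15:45–16:00, 18:15–19:00.
Windows ≥ 30 min: 14:45–15:30, 18:15–19:00.
Latest start in the last window 18:15–19:00 is 19:00 − 30 min = 18:30.

18:30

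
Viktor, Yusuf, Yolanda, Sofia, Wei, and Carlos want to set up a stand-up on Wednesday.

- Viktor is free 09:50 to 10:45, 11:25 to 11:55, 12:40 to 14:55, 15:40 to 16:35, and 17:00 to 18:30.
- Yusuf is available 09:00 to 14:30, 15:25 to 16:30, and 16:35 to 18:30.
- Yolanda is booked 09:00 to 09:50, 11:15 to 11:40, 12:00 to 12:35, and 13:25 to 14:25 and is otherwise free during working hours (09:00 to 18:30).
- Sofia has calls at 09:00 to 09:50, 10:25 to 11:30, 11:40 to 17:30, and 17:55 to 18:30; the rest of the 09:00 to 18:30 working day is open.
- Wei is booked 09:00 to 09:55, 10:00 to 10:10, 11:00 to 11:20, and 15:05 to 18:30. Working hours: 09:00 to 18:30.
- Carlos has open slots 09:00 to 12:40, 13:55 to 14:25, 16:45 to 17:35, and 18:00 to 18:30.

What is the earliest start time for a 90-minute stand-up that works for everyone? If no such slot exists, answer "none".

Yolanda free within 09:00–18:30: 09:50–11:15, 11:40–12:00, 12:35–13:25, 14:25–18:30.
Sofia free within 09:00–18:30: 09:50–10:25, 11:30–11:40, 17:30–17:55.
Wei free within 09:00–18:30: 09:55–10:00, 10:10–11:00, 11:20–15:05.
Viktor ∩ Yusuf: 09:50–10:45, 11:25–11:55, 12:40–14:30, 15:40–16:30, 17:00–18:30.
Viktor ∩ Yusuf ∩ Yolanda: 09:50–10:45, 11:40–11:55, 12:40–13:25, 14:25–14:30, 15:40–16:30, 17:00–18:30.
Viktor ∩ Yusuf ∩ Yolanda ∩ Sofia: 09:50–10:25, 17:30–17:55.
Viktor ∩ Yusuf ∩ Yolanda ∩ Sofia ∩ Wei: 09:55–10:00, 10:10–10:25.
Viktor ∩ Yusuf ∩ Yolanda ∩ Sofia ∩ Wei ∩ Carlos: 09:55–10:00, 10:10–10:25.
Windows ≥ 90 min: (none).

none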